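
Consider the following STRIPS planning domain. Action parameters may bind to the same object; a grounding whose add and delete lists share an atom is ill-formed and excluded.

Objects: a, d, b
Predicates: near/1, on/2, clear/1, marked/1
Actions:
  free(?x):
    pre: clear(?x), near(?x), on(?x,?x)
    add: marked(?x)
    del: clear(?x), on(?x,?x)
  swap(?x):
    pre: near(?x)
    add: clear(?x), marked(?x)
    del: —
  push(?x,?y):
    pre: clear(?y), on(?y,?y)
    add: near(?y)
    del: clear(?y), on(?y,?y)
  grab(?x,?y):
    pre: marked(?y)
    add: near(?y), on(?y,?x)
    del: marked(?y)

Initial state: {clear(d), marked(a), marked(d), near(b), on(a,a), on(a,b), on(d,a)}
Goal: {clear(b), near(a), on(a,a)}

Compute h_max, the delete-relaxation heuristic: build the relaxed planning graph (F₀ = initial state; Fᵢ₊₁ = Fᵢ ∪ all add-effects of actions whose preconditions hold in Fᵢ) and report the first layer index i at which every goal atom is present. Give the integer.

F0 = init (7 atoms)
F1 = F0 ∪ {clear(b), marked(b), near(a), near(d), on(a,d), on(d,b), on(d,d)}  (14 atoms)
goal ⊆ F1  ⇒  h_max = 1

1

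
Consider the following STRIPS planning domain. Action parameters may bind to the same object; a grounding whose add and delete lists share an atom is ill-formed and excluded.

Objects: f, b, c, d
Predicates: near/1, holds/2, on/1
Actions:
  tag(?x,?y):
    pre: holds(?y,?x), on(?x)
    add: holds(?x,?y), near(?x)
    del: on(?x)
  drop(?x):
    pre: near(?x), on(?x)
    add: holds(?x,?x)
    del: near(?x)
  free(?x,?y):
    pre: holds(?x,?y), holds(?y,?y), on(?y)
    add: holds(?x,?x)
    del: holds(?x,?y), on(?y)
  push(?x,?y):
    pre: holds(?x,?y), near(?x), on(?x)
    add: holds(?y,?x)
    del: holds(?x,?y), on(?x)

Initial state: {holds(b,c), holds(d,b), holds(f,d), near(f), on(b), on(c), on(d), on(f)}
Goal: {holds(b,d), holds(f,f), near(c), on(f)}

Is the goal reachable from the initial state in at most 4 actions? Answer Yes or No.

Yes

1. tag(b,d)  →  {holds(b,c), holds(b,d), holds(d,b), holds(f,d), near(b), near(f), on(c), on(d), on(f)}
2. tag(c,b)  →  {holds(b,c), holds(b,d), holds(c,b), holds(d,b), holds(f,d), near(b), near(c), near(f), on(d), on(f)}
3. drop(f)  →  {holds(b,c), holds(b,d), holds(c,b), holds(d,b), holds(f,d), holds(f,f), near(b), near(c), on(d), on(f)}
optimal plan length = 3; 3 ≤ 4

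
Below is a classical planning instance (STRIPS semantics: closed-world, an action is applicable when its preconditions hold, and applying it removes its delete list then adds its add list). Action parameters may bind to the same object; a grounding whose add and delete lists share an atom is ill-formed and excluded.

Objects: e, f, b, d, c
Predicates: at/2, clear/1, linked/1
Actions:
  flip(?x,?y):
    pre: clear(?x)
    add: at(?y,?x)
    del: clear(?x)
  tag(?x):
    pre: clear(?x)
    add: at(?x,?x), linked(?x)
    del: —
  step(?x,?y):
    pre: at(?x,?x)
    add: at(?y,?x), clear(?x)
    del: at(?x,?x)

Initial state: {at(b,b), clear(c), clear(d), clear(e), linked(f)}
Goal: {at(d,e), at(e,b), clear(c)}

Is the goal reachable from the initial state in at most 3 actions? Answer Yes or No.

Yes

1. flip(e,d)  →  {at(b,b), at(d,e), clear(c), clear(d), linked(f)}
2. step(b,e)  →  {at(d,e), at(e,b), clear(b), clear(c), clear(d), linked(f)}
optimal plan length = 2; 2 ≤ 3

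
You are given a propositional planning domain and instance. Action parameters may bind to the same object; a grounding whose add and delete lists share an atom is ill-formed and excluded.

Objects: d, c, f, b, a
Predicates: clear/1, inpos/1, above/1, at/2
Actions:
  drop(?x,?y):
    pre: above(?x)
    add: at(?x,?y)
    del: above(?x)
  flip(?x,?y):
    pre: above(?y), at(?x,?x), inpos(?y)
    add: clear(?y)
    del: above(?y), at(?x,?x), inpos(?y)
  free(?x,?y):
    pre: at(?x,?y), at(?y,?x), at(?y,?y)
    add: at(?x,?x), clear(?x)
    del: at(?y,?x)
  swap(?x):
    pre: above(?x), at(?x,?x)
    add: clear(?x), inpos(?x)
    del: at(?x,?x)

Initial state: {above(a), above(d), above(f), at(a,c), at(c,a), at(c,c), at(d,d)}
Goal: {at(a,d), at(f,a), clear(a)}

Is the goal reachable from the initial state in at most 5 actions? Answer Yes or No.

Yes

1. drop(f,a)  →  {above(a), above(d), at(a,c), at(c,a), at(c,c), at(d,d), at(f,a)}
2. drop(a,d)  →  {above(d), at(a,c), at(a,d), at(c,a), at(c,c), at(d,d), at(f,a)}
3. free(a,c)  →  {above(d), at(a,a), at(a,c), at(a,d), at(c,c), at(d,d), at(f,a), clear(a)}
optimal plan length = 3; 3 ≤ 5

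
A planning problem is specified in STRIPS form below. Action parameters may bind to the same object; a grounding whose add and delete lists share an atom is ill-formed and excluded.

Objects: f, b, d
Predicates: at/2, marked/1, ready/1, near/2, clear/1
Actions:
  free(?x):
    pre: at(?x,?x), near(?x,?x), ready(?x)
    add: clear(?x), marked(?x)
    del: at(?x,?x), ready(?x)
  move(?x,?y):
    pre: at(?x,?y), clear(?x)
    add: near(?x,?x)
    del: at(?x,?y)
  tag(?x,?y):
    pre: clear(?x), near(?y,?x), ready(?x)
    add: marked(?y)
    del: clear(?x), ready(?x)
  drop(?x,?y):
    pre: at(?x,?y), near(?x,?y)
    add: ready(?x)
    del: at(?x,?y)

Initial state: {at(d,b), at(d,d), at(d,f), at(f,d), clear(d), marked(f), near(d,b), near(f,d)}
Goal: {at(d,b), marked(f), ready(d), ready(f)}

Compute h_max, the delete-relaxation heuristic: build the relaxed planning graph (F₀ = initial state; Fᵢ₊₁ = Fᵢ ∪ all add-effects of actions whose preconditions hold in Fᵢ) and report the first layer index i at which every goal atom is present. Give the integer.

F0 = init (8 atoms)
F1 = F0 ∪ {near(d,d), ready(d), ready(f)}  (11 atoms)
goal ⊆ F1  ⇒  h_max = 1

1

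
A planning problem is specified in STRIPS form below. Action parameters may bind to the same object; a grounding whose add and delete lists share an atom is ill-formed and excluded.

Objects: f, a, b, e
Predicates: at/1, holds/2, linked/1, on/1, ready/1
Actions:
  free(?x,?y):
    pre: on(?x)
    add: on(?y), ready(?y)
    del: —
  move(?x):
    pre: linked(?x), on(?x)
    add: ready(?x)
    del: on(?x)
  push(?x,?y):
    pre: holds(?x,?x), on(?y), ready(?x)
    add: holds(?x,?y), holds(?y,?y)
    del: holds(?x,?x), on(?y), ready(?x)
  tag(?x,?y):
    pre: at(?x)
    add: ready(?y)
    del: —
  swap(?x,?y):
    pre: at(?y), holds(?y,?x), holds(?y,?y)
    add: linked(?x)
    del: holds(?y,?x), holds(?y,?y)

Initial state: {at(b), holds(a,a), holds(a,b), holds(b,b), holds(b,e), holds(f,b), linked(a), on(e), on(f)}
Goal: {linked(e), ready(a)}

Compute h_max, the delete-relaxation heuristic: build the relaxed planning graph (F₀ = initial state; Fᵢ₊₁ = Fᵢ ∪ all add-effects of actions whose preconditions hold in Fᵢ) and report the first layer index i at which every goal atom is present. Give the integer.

1

F0 = init (9 atoms)
F1 = F0 ∪ {linked(b), linked(e), on(a), on(b), ready(a), ready(b), ready(e), ready(f)}  (17 atoms)
goal ⊆ F1  ⇒  h_max = 1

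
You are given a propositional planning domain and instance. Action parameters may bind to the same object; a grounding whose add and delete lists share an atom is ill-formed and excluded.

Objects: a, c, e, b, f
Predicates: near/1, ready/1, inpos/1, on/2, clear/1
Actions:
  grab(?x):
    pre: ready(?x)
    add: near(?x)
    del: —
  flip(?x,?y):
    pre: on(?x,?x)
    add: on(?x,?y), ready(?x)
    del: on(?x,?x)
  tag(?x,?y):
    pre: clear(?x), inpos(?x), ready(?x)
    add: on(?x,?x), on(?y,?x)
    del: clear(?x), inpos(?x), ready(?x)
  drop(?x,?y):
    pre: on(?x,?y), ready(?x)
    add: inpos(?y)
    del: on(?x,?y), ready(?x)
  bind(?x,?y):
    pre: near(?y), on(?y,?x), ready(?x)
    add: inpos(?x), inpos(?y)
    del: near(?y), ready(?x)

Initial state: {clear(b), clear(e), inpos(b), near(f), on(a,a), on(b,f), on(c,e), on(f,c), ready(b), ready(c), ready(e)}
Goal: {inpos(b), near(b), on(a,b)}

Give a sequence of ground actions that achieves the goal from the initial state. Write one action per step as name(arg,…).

1. grab(b)  →  {clear(b), clear(e), inpos(b), near(b), near(f), on(a,a), on(b,f), on(c,e), on(f,c), ready(b), ready(c), ready(e)}
2. flip(a,b)  →  {clear(b), clear(e), inpos(b), near(b), near(f), on(a,b), on(b,f), on(c,e), on(f,c), ready(a), ready(b), ready(c), ready(e)}

grab(b); flip(a,b)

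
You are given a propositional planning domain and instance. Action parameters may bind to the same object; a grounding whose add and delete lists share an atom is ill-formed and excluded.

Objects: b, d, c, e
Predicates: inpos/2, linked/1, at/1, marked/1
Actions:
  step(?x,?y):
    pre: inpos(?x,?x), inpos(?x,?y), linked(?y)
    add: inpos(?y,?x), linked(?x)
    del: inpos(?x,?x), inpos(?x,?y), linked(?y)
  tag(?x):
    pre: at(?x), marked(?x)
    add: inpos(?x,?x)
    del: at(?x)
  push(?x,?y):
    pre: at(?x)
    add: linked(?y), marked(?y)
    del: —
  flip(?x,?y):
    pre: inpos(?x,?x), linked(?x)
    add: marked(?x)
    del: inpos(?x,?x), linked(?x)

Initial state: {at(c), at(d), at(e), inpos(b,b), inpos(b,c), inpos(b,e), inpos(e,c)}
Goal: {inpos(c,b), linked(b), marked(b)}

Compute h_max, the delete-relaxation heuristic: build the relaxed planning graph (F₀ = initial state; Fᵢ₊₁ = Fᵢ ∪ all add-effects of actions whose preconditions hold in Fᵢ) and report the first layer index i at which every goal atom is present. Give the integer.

F0 = init (7 atoms)
F1 = F0 ∪ {linked(b), linked(c), linked(d), linked(e), marked(b), marked(c), marked(d), marked(e)}  (15 atoms)
F2 = F1 ∪ {inpos(c,b), inpos(c,c), inpos(d,d), inpos(e,b), inpos(e,e)}  (20 atoms)
goal ⊆ F2  ⇒  h_max = 2

2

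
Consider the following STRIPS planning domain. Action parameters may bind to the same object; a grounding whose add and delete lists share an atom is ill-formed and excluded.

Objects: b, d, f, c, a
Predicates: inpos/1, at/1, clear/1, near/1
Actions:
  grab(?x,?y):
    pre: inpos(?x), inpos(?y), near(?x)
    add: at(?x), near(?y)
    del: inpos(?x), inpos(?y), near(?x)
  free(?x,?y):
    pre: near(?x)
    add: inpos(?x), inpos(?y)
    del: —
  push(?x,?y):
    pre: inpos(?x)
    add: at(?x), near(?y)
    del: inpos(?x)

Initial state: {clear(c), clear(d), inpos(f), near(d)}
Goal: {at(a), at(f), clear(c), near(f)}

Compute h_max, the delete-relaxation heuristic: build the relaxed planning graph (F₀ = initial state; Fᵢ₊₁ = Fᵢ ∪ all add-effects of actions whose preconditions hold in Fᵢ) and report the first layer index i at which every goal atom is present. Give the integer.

2

F0 = init (4 atoms)
F1 = F0 ∪ {at(f), inpos(a), inpos(b), inpos(c), inpos(d), near(a), near(b), near(c), near(f)}  (13 atoms)
F2 = F1 ∪ {at(a), at(b), at(c), at(d)}  (17 atoms)
goal ⊆ F2  ⇒  h_max = 2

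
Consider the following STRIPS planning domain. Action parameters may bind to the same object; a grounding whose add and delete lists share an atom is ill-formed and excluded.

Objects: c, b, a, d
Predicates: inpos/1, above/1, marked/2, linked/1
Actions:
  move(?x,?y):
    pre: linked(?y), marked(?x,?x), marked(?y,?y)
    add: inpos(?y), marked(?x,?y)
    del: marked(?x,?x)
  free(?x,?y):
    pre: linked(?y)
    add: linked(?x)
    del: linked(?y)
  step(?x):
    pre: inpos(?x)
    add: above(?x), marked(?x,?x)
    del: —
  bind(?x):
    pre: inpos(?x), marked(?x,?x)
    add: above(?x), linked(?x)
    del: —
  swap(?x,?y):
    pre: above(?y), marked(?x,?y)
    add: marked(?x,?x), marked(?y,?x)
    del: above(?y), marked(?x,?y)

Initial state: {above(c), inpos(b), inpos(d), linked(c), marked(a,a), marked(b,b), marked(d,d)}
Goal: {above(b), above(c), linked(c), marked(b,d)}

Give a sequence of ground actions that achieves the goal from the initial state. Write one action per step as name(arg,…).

step(b); bind(d); move(b,d)

1. step(b)  →  {above(b), above(c), inpos(b), inpos(d), linked(c), marked(a,a), marked(b,b), marked(d,d)}
2. bind(d)  →  {above(b), above(c), above(d), inpos(b), inpos(d), linked(c), linked(d), marked(a,a), marked(b,b), marked(d,d)}
3. move(b,d)  →  {above(b), above(c), above(d), inpos(b), inpos(d), linked(c), linked(d), marked(a,a), marked(b,d), marked(d,d)}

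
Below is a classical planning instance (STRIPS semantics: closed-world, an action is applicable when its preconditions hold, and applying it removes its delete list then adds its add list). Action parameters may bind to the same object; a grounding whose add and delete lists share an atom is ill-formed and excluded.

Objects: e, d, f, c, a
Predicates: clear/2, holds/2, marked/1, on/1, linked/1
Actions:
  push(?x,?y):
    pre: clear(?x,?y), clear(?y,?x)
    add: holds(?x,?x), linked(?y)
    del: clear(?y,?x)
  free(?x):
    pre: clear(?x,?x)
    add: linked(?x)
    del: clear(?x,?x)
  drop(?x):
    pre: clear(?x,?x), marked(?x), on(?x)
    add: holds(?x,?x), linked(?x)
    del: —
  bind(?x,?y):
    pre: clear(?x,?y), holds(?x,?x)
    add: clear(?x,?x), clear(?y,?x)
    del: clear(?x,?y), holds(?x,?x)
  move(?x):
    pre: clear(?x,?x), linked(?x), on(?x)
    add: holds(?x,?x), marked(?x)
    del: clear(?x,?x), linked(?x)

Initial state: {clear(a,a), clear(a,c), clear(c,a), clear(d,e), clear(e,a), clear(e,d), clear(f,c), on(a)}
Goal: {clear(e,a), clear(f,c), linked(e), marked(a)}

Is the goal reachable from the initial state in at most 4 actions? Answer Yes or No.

1. push(d,e)  →  {clear(a,a), clear(a,c), clear(c,a), clear(d,e), clear(e,a), clear(f,c), holds(d,d), linked(e), on(a)}
2. push(c,a)  →  {clear(a,a), clear(c,a), clear(d,e), clear(e,a), clear(f,c), holds(c,c), holds(d,d), linked(a), linked(e), on(a)}
3. move(a)  →  {clear(c,a), clear(d,e), clear(e,a), clear(f,c), holds(a,a), holds(c,c), holds(d,d), linked(e), marked(a), on(a)}
optimal plan length = 3; 3 ≤ 4

Yes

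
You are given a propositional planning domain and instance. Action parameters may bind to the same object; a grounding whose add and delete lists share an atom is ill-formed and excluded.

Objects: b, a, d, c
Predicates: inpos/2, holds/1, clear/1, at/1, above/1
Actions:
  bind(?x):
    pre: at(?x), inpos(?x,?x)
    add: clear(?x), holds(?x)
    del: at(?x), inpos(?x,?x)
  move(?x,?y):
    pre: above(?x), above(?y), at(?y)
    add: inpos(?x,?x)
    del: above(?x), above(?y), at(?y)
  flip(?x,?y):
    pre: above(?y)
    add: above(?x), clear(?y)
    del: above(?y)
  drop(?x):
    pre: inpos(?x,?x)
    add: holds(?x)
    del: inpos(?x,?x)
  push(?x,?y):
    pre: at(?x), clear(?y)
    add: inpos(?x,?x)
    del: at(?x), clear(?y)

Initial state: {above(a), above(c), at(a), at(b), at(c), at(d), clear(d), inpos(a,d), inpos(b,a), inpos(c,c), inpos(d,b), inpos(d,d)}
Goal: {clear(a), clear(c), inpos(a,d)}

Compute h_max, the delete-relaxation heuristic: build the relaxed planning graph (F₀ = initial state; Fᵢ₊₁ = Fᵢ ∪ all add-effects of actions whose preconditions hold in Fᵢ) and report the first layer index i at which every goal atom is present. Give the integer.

1

F0 = init (12 atoms)
F1 = F0 ∪ {above(b), above(d), clear(a), clear(c), holds(c), holds(d), inpos(a,a), inpos(b,b)}  (20 atoms)
goal ⊆ F1  ⇒  h_max = 1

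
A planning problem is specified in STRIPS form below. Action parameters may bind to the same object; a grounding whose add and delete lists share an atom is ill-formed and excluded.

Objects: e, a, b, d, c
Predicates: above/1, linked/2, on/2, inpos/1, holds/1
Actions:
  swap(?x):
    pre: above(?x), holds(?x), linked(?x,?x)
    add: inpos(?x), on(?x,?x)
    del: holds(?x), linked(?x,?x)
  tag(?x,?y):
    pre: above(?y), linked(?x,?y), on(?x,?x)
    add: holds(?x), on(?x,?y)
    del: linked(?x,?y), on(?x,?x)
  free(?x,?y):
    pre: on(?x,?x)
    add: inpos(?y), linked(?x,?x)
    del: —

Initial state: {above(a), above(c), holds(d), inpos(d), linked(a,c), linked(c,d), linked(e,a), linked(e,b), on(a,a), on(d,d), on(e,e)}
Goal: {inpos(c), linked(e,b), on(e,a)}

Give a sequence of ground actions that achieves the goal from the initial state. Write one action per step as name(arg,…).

tag(e,a); free(a,c)

1. tag(e,a)  →  {above(a), above(c), holds(d), holds(e), inpos(d), linked(a,c), linked(c,d), linked(e,b), on(a,a), on(d,d), on(e,a)}
2. free(a,c)  →  {above(a), above(c), holds(d), holds(e), inpos(c), inpos(d), linked(a,a), linked(a,c), linked(c,d), linked(e,b), on(a,a), on(d,d), on(e,a)}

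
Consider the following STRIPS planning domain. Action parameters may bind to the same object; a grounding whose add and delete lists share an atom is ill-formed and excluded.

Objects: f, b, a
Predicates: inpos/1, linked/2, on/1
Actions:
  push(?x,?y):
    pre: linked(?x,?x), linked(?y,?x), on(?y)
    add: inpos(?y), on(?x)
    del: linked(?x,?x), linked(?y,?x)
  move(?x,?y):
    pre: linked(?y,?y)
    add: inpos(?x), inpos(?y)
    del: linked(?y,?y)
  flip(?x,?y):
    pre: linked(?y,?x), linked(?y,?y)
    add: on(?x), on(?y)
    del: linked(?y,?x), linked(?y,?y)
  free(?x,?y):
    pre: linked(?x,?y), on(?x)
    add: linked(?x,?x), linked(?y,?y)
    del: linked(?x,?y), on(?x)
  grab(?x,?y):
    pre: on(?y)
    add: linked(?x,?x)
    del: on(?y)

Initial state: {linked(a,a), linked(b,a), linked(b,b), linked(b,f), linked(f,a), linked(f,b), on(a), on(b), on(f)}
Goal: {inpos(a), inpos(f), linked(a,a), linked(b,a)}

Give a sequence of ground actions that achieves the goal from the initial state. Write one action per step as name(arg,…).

move(f,a); free(f,a)

1. move(f,a)  →  {inpos(a), inpos(f), linked(b,a), linked(b,b), linked(b,f), linked(f,a), linked(f,b), on(a), on(b), on(f)}
2. free(f,a)  →  {inpos(a), inpos(f), linked(a,a), linked(b,a), linked(b,b), linked(b,f), linked(f,b), linked(f,f), on(a), on(b)}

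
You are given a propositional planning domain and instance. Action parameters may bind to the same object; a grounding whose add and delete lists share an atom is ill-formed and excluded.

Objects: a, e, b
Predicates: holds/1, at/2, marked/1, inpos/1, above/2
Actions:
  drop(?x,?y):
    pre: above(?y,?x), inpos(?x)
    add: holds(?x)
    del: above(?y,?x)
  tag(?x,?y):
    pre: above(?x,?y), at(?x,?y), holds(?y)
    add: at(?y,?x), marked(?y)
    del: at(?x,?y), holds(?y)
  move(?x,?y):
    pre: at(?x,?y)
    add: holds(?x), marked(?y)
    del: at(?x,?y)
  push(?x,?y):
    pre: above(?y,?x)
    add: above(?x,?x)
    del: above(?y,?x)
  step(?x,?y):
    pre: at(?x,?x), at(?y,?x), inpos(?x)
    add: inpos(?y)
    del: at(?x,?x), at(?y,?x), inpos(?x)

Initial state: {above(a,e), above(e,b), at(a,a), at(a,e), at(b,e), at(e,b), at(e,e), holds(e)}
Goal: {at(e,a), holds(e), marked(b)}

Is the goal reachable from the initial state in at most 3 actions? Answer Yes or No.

1. tag(a,e)  →  {above(a,e), above(e,b), at(a,a), at(b,e), at(e,a), at(e,b), at(e,e), marked(e)}
2. move(e,b)  →  {above(a,e), above(e,b), at(a,a), at(b,e), at(e,a), at(e,e), holds(e), marked(b), marked(e)}
optimal plan length = 2; 2 ≤ 3

Yes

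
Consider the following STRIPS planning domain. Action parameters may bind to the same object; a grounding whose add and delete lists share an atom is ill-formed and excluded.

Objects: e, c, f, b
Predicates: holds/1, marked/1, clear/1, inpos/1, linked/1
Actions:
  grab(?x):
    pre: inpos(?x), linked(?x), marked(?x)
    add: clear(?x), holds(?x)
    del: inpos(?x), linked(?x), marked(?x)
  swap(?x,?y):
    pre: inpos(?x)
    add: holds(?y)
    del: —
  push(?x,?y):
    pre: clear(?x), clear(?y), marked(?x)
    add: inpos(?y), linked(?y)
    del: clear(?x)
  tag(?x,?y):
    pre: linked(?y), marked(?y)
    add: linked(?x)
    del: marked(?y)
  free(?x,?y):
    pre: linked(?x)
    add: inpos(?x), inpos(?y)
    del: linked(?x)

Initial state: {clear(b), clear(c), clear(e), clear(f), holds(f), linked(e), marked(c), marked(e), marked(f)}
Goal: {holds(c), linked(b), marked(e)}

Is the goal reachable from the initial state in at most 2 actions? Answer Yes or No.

1. push(e,b)  →  {clear(b), clear(c), clear(f), holds(f), inpos(b), linked(b), linked(e), marked(c), marked(e), marked(f)}
2. swap(b,c)  →  {clear(b), clear(c), clear(f), holds(c), holds(f), inpos(b), linked(b), linked(e), marked(c), marked(e), marked(f)}
optimal plan length = 2; 2 ≤ 2

Yes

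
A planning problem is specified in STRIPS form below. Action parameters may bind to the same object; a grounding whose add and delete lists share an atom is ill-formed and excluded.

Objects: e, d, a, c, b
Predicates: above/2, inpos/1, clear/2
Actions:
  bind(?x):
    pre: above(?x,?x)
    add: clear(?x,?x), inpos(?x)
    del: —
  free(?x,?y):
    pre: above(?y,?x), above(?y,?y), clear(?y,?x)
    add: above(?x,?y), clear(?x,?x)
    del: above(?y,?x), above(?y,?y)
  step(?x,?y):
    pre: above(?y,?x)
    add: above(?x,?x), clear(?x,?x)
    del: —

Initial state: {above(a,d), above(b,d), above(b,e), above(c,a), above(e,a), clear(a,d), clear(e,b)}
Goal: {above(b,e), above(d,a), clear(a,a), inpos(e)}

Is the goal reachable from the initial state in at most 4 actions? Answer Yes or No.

1. step(e,b)  →  {above(a,d), above(b,d), above(b,e), above(c,a), above(e,a), above(e,e), clear(a,d), clear(e,b), clear(e,e)}
2. bind(e)  →  {above(a,d), above(b,d), above(b,e), above(c,a), above(e,a), above(e,e), clear(a,d), clear(e,b), clear(e,e), inpos(e)}
3. step(a,e)  →  {above(a,a), above(a,d), above(b,d), above(b,e), above(c,a), above(e,a), above(e,e), clear(a,a), clear(a,d), clear(e,b), clear(e,e), inpos(e)}
4. free(d,a)  →  {above(b,d), above(b,e), above(c,a), above(d,a), above(e,a), above(e,e), clear(a,a), clear(a,d), clear(d,d), clear(e,b), clear(e,e), inpos(e)}
optimal plan length = 4; 4 ≤ 4

Yes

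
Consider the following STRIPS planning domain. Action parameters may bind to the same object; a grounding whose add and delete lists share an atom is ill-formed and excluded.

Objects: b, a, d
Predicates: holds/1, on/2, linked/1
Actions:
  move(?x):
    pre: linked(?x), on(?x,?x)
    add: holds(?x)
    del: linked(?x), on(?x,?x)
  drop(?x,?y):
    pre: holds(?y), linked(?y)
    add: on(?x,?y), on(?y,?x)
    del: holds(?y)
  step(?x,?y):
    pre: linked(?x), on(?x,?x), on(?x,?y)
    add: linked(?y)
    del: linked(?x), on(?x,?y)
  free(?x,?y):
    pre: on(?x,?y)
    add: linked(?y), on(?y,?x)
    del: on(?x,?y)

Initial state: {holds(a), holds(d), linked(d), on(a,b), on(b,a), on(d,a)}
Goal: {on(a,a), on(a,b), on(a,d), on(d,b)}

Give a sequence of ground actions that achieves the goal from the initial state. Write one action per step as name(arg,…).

1. drop(b,d)  →  {holds(a), linked(d), on(a,b), on(b,a), on(b,d), on(d,a), on(d,b)}
2. free(d,a)  →  {holds(a), linked(a), linked(d), on(a,b), on(a,d), on(b,a), on(b,d), on(d,b)}
3. drop(a,a)  →  {linked(a), linked(d), on(a,a), on(a,b), on(a,d), on(b,a), on(b,d), on(d,b)}

drop(b,d); free(d,a); drop(a,a)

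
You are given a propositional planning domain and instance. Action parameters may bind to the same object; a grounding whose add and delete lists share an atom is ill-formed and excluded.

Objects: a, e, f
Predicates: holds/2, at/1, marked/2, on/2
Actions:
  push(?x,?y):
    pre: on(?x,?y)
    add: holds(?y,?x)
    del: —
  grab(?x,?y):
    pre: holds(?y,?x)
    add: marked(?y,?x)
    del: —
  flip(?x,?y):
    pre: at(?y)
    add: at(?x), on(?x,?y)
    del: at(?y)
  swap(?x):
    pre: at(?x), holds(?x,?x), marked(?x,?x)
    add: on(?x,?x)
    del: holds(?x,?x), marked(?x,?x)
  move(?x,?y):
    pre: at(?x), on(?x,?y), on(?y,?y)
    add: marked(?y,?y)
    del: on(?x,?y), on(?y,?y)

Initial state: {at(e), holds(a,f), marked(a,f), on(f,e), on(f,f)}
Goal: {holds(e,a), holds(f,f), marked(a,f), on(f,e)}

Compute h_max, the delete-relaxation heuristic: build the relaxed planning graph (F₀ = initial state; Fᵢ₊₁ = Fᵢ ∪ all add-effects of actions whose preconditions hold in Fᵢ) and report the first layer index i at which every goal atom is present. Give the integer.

2

F0 = init (5 atoms)
F1 = F0 ∪ {at(a), at(f), holds(e,f), holds(f,f), on(a,e)}  (10 atoms)
F2 = F1 ∪ {holds(e,a), marked(e,f), marked(f,f), on(a,f), on(e,a), on(e,f), on(f,a)}  (17 atoms)
goal ⊆ F2  ⇒  h_max = 2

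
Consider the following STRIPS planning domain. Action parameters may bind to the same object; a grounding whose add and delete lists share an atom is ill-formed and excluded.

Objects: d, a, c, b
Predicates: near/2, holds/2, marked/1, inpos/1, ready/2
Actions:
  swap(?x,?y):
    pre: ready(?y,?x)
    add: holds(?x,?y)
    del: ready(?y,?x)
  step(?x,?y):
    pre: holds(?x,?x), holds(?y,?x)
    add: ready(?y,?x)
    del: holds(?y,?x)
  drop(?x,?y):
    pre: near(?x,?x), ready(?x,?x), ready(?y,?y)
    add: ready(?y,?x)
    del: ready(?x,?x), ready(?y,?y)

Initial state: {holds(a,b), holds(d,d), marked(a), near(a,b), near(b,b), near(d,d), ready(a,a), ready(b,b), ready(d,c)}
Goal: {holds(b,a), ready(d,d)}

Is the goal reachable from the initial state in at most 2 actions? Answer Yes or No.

No

1. step(d,d)  →  {holds(a,b), marked(a), near(a,b), near(b,b), near(d,d), ready(a,a), ready(b,b), ready(d,c), ready(d,d)}
2. drop(b,a)  →  {holds(a,b), marked(a), near(a,b), near(b,b), near(d,d), ready(a,b), ready(d,c), ready(d,d)}
3. swap(b,a)  →  {holds(a,b), holds(b,a), marked(a), near(a,b), near(b,b), near(d,d), ready(d,c), ready(d,d)}
optimal plan length = 3; 3 > 2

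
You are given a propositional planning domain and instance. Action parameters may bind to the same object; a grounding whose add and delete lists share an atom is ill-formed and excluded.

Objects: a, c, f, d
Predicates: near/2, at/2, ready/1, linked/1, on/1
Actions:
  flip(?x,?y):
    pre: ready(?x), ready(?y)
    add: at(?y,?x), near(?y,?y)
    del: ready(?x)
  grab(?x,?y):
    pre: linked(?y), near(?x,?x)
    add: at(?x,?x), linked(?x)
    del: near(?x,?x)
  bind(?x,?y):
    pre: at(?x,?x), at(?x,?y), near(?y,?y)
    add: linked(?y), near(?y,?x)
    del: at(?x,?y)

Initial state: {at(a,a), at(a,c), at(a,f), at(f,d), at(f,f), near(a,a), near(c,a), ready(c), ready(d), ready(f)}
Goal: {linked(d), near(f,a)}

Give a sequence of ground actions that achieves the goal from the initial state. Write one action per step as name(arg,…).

flip(c,f); flip(f,d); bind(a,f); grab(d,f)

1. flip(c,f)  →  {at(a,a), at(a,c), at(a,f), at(f,c), at(f,d), at(f,f), near(a,a), near(c,a), near(f,f), ready(d), ready(f)}
2. flip(f,d)  →  {at(a,a), at(a,c), at(a,f), at(d,f), at(f,c), at(f,d), at(f,f), near(a,a), near(c,a), near(d,d), near(f,f), ready(d)}
3. bind(a,f)  →  {at(a,a), at(a,c), at(d,f), at(f,c), at(f,d), at(f,f), linked(f), near(a,a), near(c,a), near(d,d), near(f,a), near(f,f), ready(d)}
4. grab(d,f)  →  {at(a,a), at(a,c), at(d,d), at(d,f), at(f,c), at(f,d), at(f,f), linked(d), linked(f), near(a,a), near(c,a), near(f,a), near(f,f), ready(d)}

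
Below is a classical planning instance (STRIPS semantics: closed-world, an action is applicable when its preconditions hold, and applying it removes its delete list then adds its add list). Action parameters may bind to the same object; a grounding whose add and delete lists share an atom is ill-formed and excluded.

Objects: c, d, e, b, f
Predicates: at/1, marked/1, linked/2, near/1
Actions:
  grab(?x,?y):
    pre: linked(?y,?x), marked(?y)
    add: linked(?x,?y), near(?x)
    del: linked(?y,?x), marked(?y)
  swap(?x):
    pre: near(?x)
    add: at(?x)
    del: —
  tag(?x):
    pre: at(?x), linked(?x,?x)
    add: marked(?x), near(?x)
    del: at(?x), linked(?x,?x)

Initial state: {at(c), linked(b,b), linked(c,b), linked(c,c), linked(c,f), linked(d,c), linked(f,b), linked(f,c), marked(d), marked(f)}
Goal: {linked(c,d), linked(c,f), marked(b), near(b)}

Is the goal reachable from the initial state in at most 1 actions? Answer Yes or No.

No

1. grab(c,d)  →  {at(c), linked(b,b), linked(c,b), linked(c,c), linked(c,d), linked(c,f), linked(f,b), linked(f,c), marked(f), near(c)}
2. grab(b,f)  →  {at(c), linked(b,b), linked(b,f), linked(c,b), linked(c,c), linked(c,d), linked(c,f), linked(f,c), near(b), near(c)}
3. swap(b)  →  {at(b), at(c), linked(b,b), linked(b,f), linked(c,b), linked(c,c), linked(c,d), linked(c,f), linked(f,c), near(b), near(c)}
4. tag(b)  →  {at(c), linked(b,f), linked(c,b), linked(c,c), linked(c,d), linked(c,f), linked(f,c), marked(b), near(b), near(c)}
optimal plan length = 4; 4 > 1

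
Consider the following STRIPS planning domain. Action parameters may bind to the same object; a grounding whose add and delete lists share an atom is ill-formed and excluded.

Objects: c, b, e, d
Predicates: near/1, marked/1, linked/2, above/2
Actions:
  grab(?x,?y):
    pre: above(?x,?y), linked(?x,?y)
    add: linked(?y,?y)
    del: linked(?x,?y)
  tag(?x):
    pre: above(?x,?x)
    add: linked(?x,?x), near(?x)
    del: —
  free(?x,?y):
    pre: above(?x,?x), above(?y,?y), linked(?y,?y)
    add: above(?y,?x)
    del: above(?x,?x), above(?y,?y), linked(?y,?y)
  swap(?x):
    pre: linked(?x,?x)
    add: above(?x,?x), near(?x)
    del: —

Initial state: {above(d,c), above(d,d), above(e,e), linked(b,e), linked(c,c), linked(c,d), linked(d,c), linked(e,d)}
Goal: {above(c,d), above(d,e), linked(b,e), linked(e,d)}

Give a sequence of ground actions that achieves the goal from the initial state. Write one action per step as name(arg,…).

1. tag(d)  →  {above(d,c), above(d,d), above(e,e), linked(b,e), linked(c,c), linked(c,d), linked(d,c), linked(d,d), linked(e,d), near(d)}
2. swap(c)  →  {above(c,c), above(d,c), above(d,d), above(e,e), linked(b,e), linked(c,c), linked(c,d), linked(d,c), linked(d,d), linked(e,d), near(c), near(d)}
3. free(d,c)  →  {above(c,d), above(d,c), above(e,e), linked(b,e), linked(c,d), linked(d,c), linked(d,d), linked(e,d), near(c), near(d)}
4. swap(d)  →  {above(c,d), above(d,c), above(d,d), above(e,e), linked(b,e), linked(c,d), linked(d,c), linked(d,d), linked(e,d), near(c), near(d)}
5. free(e,d)  →  {above(c,d), above(d,c), above(d,e), linked(b,e), linked(c,d), linked(d,c), linked(e,d), near(c), near(d)}

tag(d); swap(c); free(d,c); swap(d); free(e,d)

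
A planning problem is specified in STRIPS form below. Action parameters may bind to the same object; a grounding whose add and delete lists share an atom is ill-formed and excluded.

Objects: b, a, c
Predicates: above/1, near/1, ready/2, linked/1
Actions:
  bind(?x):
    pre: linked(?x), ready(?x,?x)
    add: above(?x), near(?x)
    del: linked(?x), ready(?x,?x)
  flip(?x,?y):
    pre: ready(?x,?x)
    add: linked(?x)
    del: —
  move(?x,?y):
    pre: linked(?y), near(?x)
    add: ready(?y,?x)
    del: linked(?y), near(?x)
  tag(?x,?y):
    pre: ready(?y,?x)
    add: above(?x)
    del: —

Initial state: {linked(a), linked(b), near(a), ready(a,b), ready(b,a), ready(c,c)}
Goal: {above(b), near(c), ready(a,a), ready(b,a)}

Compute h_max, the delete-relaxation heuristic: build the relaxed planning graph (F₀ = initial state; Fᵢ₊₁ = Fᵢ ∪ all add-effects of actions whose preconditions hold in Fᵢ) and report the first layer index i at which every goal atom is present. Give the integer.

F0 = init (6 atoms)
F1 = F0 ∪ {above(a), above(b), above(c), linked(c), ready(a,a)}  (11 atoms)
F2 = F1 ∪ {near(c), ready(c,a)}  (13 atoms)
goal ⊆ F2  ⇒  h_max = 2

2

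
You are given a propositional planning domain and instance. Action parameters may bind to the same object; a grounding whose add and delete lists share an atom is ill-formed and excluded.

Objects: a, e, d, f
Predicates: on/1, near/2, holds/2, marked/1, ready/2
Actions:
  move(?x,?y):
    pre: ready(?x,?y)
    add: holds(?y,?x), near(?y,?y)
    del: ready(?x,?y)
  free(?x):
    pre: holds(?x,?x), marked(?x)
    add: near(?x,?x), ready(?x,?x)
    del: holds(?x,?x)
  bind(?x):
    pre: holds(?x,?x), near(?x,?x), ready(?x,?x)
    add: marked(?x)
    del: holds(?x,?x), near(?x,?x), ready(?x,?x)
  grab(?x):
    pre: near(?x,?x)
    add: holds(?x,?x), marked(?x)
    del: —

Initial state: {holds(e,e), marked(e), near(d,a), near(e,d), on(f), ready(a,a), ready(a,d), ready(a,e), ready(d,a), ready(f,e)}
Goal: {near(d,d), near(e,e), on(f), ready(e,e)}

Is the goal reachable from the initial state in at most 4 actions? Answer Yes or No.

1. move(a,d)  →  {holds(d,a), holds(e,e), marked(e), near(d,a), near(d,d), near(e,d), on(f), ready(a,a), ready(a,e), ready(d,a), ready(f,e)}
2. free(e)  →  {holds(d,a), marked(e), near(d,a), near(d,d), near(e,d), near(e,e), on(f), ready(a,a), ready(a,e), ready(d,a), ready(e,e), ready(f,e)}
optimal plan length = 2; 2 ≤ 4

Yes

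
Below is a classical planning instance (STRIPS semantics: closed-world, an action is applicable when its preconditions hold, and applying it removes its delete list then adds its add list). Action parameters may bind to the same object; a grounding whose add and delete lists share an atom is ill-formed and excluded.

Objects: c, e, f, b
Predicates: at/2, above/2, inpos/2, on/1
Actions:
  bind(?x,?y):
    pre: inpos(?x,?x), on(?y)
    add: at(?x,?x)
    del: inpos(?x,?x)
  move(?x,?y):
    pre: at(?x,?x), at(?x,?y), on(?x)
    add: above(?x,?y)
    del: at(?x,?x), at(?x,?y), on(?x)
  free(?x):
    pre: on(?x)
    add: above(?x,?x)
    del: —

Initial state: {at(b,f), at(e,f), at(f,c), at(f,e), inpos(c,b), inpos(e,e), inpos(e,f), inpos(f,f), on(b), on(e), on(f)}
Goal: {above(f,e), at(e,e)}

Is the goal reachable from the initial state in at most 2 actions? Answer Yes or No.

No

1. bind(e,e)  →  {at(b,f), at(e,e), at(e,f), at(f,c), at(f,e), inpos(c,b), inpos(e,f), inpos(f,f), on(b), on(e), on(f)}
2. bind(f,e)  →  {at(b,f), at(e,e), at(e,f), at(f,c), at(f,e), at(f,f), inpos(c,b), inpos(e,f), on(b), on(e), on(f)}
3. move(f,e)  →  {above(f,e), at(b,f), at(e,e), at(e,f), at(f,c), inpos(c,b), inpos(e,f), on(b), on(e)}
optimal plan length = 3; 3 > 2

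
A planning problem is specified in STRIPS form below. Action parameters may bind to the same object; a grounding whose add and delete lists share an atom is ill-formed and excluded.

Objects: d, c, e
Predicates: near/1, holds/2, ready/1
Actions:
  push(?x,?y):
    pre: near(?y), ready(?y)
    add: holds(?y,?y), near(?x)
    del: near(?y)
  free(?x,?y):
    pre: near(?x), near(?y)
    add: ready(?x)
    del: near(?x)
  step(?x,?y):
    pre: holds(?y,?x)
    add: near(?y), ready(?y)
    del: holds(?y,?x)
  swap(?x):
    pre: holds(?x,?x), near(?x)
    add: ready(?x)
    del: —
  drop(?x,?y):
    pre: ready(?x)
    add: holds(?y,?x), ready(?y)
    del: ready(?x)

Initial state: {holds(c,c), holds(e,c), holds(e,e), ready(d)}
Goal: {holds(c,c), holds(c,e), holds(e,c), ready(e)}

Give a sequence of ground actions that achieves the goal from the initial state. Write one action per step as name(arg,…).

1. step(c,e)  →  {holds(c,c), holds(e,e), near(e), ready(d), ready(e)}
2. drop(e,c)  →  {holds(c,c), holds(c,e), holds(e,e), near(e), ready(c), ready(d)}
3. drop(c,e)  →  {holds(c,c), holds(c,e), holds(e,c), holds(e,e), near(e), ready(d), ready(e)}

step(c,e); drop(e,c); drop(c,e)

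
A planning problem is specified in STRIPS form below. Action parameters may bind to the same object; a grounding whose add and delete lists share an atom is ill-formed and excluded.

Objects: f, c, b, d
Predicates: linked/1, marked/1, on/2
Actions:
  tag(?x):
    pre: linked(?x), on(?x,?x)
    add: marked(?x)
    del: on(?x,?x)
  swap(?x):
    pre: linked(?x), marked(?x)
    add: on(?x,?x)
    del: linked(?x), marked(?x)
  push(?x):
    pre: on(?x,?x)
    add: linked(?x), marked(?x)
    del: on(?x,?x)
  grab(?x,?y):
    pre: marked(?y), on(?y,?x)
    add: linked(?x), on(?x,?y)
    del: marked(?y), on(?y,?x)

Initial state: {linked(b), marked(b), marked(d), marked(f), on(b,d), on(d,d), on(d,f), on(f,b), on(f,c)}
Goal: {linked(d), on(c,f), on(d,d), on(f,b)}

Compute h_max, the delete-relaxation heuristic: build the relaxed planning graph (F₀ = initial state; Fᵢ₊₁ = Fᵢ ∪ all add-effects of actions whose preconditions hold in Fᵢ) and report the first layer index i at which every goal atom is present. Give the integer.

1

F0 = init (9 atoms)
F1 = F0 ∪ {linked(c), linked(d), linked(f), on(b,b), on(b,f), on(c,f), on(d,b), on(f,d)}  (17 atoms)
goal ⊆ F1  ⇒  h_max = 1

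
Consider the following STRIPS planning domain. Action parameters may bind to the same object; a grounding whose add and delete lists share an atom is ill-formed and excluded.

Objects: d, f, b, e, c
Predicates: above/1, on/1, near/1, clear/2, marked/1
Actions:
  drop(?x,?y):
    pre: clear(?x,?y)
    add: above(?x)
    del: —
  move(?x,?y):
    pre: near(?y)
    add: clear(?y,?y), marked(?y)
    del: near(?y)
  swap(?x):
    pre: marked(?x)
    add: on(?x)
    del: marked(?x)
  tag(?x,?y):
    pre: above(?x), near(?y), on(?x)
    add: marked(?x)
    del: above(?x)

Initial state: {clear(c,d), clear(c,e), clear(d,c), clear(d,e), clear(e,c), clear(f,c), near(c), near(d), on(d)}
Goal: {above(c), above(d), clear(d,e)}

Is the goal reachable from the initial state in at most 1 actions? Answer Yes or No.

No

1. drop(d,e)  →  {above(d), clear(c,d), clear(c,e), clear(d,c), clear(d,e), clear(e,c), clear(f,c), near(c), near(d), on(d)}
2. drop(c,d)  →  {above(c), above(d), clear(c,d), clear(c,e), clear(d,c), clear(d,e), clear(e,c), clear(f,c), near(c), near(d), on(d)}
optimal plan length = 2; 2 > 1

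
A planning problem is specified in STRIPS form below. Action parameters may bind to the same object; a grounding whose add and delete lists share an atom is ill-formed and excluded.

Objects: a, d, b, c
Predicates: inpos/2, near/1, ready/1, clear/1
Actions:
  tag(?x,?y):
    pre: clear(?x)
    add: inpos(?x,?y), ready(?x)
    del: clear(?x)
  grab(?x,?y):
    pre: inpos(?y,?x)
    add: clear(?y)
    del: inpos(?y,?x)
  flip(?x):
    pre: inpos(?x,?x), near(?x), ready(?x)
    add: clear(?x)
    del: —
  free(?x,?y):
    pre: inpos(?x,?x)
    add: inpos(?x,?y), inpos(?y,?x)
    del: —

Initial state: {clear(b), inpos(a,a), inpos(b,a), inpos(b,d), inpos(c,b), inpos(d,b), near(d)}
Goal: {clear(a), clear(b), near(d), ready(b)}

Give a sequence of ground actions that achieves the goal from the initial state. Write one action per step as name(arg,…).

tag(b,a); grab(a,a); grab(a,b)

1. tag(b,a)  →  {inpos(a,a), inpos(b,a), inpos(b,d), inpos(c,b), inpos(d,b), near(d), ready(b)}
2. grab(a,a)  →  {clear(a), inpos(b,a), inpos(b,d), inpos(c,b), inpos(d,b), near(d), ready(b)}
3. grab(a,b)  →  {clear(a), clear(b), inpos(b,d), inpos(c,b), inpos(d,b), near(d), ready(b)}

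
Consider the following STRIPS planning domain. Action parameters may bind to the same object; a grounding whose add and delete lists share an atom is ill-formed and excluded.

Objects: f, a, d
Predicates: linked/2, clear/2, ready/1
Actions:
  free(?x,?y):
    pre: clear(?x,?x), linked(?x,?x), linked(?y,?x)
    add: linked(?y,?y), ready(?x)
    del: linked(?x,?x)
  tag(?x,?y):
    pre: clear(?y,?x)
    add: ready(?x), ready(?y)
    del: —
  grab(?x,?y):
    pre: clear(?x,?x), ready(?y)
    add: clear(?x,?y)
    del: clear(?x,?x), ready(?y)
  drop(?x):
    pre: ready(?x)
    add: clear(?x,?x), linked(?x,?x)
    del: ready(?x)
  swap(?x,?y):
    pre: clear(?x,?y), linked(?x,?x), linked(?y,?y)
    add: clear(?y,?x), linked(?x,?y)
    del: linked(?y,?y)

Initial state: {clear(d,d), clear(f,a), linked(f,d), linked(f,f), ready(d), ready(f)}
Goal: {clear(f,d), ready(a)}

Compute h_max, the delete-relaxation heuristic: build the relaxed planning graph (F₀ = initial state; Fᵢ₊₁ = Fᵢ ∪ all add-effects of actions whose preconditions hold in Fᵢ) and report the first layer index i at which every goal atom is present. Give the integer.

2

F0 = init (6 atoms)
F1 = F0 ∪ {clear(d,f), clear(f,f), linked(d,d), ready(a)}  (10 atoms)
F2 = F1 ∪ {clear(a,a), clear(d,a), clear(f,d), linked(a,a), linked(d,f)}  (15 atoms)
goal ⊆ F2  ⇒  h_max = 2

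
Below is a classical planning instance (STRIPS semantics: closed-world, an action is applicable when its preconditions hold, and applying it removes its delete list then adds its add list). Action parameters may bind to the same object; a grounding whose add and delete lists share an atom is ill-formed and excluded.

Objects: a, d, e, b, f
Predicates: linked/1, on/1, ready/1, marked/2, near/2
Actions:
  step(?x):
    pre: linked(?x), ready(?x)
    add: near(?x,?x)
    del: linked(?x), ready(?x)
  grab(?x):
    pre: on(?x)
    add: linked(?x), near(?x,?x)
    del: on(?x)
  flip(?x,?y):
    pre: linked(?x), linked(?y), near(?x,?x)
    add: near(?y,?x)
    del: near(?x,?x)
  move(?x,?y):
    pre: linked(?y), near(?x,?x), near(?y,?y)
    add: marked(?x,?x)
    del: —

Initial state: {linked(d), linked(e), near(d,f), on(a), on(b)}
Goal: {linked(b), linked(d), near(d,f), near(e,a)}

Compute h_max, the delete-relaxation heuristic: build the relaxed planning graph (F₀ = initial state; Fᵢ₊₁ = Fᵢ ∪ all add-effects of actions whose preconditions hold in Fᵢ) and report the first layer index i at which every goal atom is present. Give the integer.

2

F0 = init (5 atoms)
F1 = F0 ∪ {linked(a), linked(b), near(a,a), near(b,b)}  (9 atoms)
F2 = F1 ∪ {marked(a,a), marked(b,b), near(a,b), near(b,a), near(d,a), near(d,b), near(e,a), near(e,b)}  (17 atoms)
goal ⊆ F2  ⇒  h_max = 2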